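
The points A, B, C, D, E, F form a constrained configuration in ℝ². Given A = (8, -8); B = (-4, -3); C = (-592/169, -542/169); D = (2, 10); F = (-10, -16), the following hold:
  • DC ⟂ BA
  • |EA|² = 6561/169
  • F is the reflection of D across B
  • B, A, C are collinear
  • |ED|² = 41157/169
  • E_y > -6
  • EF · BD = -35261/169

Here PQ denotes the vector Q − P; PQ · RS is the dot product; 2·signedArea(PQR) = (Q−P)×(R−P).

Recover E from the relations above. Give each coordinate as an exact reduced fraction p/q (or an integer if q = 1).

1. E_x = 380/169  [line -6·x + -13·y + -10031/169 = 0 ∩ |EA|² = 6561/169]
2. E_y = -947/169  [line -6·x + -13·y + -10031/169 = 0 ∩ |EA|² = 6561/169]
   → E = (380/169, -947/169)

E = (380/169, -947/169)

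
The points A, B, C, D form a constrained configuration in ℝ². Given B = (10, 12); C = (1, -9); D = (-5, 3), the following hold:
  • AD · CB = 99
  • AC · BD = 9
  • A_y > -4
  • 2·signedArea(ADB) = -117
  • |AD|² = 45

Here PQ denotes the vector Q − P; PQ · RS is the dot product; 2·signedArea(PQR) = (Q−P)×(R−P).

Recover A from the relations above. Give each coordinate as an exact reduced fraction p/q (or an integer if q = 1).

A = (-2, -3)

1. A_x = -2  [AD · CB = 99 ∩ AC · BD = 9]
2. A_y = -3  [AD · CB = 99 ∩ AC · BD = 9]
   → A = (-2, -3)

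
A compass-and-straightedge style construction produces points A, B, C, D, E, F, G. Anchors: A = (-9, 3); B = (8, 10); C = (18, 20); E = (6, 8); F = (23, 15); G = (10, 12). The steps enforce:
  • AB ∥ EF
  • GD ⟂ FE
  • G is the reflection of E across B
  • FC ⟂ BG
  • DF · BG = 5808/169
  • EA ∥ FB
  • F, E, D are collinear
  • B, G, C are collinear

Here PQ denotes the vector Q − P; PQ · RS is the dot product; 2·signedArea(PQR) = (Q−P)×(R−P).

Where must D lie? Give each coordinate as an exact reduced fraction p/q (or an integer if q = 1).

1. D_x = 1830/169  [F, E, D are collinear ∩ GD ⟂ FE]
2. D_y = 1688/169  [F, E, D are collinear ∩ GD ⟂ FE]
   → D = (1830/169, 1688/169)

D = (1830/169, 1688/169)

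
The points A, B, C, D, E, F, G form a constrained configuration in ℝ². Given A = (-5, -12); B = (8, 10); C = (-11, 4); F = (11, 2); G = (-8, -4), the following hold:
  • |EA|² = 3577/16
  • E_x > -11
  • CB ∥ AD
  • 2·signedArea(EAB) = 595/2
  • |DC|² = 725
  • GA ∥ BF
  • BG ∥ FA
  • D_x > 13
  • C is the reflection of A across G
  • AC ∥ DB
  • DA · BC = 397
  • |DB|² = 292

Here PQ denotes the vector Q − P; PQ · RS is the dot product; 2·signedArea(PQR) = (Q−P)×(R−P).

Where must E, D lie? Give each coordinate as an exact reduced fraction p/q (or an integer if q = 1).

D = (14, -6)
E = (-41/4, 2)

1. E_x = -41/4  [line -22·x + 13·y + -503/2 = 0 ∩ |EA|² = 3577/16]
2. E_y = 2  [line -22·x + 13·y + -503/2 = 0 ∩ |EA|² = 3577/16]
   → E = (-41/4, 2)
3. D_x = 14  [AC ∥ DB ∩ CB ∥ AD]
4. D_y = -6  [AC ∥ DB ∩ CB ∥ AD]
   → D = (14, -6)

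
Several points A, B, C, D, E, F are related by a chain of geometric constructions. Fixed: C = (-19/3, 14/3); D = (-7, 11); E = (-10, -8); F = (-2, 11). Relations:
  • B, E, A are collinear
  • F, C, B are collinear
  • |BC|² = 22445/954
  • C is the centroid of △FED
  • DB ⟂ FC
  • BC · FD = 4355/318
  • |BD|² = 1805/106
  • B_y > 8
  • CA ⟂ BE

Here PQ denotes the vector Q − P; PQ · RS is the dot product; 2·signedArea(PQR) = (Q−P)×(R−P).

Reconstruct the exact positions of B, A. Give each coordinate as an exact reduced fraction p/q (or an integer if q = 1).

A = (-11367263/2149998, 3056319/716666)
B = (-381/106, 919/106)

1. B_x = -381/106  [F, C, B are collinear ∩ DB ⟂ FC]
2. B_y = 919/106  [F, C, B are collinear ∩ DB ⟂ FC]
   → B = (-381/106, 919/106)
3. A_x = -11367263/2149998  [B, E, A are collinear ∩ CA ⟂ BE]
4. A_y = 3056319/716666  [B, E, A are collinear ∩ CA ⟂ BE]
   → A = (-11367263/2149998, 3056319/716666)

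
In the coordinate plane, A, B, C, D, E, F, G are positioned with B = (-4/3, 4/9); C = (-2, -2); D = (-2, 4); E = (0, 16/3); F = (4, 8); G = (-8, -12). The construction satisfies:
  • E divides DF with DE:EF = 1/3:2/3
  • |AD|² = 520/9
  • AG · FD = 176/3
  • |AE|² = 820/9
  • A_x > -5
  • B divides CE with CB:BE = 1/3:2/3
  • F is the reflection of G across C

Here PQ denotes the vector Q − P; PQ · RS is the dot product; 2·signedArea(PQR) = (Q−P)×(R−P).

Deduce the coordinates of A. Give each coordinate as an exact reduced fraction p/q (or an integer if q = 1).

1. A_x = -4  [line 6·x + 4·y + 112/3 = 0 ∩ |AD|² = 520/9]
2. A_y = -10/3  [line 6·x + 4·y + 112/3 = 0 ∩ |AD|² = 520/9]
   → A = (-4, -10/3)

A = (-4, -10/3)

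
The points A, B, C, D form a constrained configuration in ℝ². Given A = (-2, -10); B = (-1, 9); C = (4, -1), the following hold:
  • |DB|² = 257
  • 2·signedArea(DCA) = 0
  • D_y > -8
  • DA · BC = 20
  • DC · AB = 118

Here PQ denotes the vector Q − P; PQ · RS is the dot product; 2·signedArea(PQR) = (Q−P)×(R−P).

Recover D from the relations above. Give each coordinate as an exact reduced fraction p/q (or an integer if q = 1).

1. D_x = 0  [2·signedArea(DCA) = 0 ∩ DC · AB = 118]
2. D_y = -7  [2·signedArea(DCA) = 0 ∩ DC · AB = 118]
   → D = (0, -7)

D = (0, -7)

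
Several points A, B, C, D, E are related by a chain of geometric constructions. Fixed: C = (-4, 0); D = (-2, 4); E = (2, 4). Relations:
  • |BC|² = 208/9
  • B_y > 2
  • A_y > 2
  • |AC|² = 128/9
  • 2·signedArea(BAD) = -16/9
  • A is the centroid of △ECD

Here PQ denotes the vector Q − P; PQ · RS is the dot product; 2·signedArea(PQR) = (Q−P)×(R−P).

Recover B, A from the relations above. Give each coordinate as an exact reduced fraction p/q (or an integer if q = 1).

A = (-4/3, 8/3)
B = (0, 8/3)

1. A_x = -4/3  [A is the centroid of △ECD]
2. A_y = 8/3  [A is the centroid of △ECD]
   → A = (-4/3, 8/3)
3. B_x = 0  [line -4/3·x + -2/3·y + 16/9 = 0 ∩ |BC|² = 208/9]
4. B_y = 8/3  [line -4/3·x + -2/3·y + 16/9 = 0 ∩ |BC|² = 208/9]
   → B = (0, 8/3)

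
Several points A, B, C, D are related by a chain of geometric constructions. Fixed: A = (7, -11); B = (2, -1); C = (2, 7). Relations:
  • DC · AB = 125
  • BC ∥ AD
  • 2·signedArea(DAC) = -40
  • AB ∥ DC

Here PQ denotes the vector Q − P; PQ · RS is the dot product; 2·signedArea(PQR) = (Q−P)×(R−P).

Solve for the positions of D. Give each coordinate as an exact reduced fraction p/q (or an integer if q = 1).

1. D_x = 7  [AB ∥ DC ∩ BC ∥ AD]
2. D_y = -3  [AB ∥ DC ∩ BC ∥ AD]
   → D = (7, -3)

D = (7, -3)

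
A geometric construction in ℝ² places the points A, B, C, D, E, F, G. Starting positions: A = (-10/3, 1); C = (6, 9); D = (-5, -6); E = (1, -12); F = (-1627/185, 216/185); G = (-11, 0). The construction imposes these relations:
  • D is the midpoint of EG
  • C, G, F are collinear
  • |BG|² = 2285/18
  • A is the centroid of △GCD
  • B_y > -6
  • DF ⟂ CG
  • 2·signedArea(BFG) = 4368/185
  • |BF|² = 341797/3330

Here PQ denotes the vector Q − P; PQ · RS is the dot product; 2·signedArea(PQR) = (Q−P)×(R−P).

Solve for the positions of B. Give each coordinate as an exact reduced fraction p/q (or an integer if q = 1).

B = (-7/6, -11/2)

1. B_x = -7/6  [line 216/185·x + -408/185·y + -1992/185 = 0 ∩ |BF|² = 341797/3330]
2. B_y = -11/2  [line 216/185·x + -408/185·y + -1992/185 = 0 ∩ |BF|² = 341797/3330]
   → B = (-7/6, -11/2)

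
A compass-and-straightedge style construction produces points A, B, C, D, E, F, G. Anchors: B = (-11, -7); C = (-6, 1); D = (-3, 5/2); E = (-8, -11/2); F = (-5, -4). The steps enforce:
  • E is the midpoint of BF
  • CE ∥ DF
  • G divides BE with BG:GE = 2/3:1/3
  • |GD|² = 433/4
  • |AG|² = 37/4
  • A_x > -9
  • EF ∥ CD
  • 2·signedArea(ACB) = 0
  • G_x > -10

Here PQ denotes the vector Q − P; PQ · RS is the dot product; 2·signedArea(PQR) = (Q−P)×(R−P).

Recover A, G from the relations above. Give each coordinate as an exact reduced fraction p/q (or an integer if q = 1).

1. G_x = -9  [G divides BE with BG:GE = 2/3:1/3]
2. G_y = -6  [G divides BE with BG:GE = 2/3:1/3]
   → G = (-9, -6)
3. A_x = -17/2  [line 8·x + -5·y + 53 = 0 ∩ |AG|² = 37/4]
4. A_y = -3  [line 8·x + -5·y + 53 = 0 ∩ |AG|² = 37/4]
   → A = (-17/2, -3)

A = (-17/2, -3)
G = (-9, -6)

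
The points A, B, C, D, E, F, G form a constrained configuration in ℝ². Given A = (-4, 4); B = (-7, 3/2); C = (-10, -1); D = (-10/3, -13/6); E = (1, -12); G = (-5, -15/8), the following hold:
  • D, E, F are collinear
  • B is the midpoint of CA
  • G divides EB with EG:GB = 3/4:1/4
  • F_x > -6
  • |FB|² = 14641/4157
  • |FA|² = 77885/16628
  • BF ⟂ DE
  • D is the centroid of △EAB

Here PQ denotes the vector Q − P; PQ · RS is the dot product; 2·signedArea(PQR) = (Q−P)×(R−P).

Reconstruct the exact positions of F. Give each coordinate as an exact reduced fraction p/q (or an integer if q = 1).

F = (-21960/4157, 18763/8314)

1. F_x = -21960/4157  [D, E, F are collinear ∩ BF ⟂ DE]
2. F_y = 18763/8314  [D, E, F are collinear ∩ BF ⟂ DE]
   → F = (-21960/4157, 18763/8314)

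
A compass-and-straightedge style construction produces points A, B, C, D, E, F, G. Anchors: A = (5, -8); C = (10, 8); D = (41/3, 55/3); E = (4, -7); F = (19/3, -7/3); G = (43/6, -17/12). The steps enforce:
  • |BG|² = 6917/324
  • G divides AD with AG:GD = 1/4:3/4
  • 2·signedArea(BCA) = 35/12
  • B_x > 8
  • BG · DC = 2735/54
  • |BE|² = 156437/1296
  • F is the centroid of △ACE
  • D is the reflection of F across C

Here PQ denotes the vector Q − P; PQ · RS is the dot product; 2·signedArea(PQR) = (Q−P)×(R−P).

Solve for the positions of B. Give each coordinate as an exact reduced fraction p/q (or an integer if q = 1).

1. B_x = 155/18  [2·signedArea(BCA) = 35/12 ∩ BG · DC = 2735/54]
2. B_y = 107/36  [2·signedArea(BCA) = 35/12 ∩ BG · DC = 2735/54]
   → B = (155/18, 107/36)

B = (155/18, 107/36)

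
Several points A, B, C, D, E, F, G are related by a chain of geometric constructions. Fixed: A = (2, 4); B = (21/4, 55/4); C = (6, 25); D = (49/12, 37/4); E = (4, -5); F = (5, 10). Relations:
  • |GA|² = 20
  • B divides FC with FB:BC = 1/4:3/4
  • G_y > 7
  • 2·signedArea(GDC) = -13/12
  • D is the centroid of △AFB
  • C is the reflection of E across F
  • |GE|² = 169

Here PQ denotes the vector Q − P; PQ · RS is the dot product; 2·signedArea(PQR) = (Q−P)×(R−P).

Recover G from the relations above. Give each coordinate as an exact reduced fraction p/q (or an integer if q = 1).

1. G_x = 4  [line -63/4·x + 23/12·y + 143/3 = 0 ∩ |GE|² = 169]
2. G_y = 8  [line -63/4·x + 23/12·y + 143/3 = 0 ∩ |GE|² = 169]
   → G = (4, 8)

G = (4, 8)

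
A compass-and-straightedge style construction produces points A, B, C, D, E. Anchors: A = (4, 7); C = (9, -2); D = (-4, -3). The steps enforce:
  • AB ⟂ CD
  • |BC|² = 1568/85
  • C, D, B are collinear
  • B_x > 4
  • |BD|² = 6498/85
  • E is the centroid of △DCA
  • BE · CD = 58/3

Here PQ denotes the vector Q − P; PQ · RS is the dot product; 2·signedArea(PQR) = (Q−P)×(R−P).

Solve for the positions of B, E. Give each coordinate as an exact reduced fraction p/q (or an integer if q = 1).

1. B_x = 401/85  [C, D, B are collinear ∩ AB ⟂ CD]
2. B_y = -198/85  [C, D, B are collinear ∩ AB ⟂ CD]
   → B = (401/85, -198/85)
3. E_x = 3  [E is the centroid of △DCA]
4. E_y = 2/3  [E is the centroid of △DCA]
   → E = (3, 2/3)

B = (401/85, -198/85)
E = (3, 2/3)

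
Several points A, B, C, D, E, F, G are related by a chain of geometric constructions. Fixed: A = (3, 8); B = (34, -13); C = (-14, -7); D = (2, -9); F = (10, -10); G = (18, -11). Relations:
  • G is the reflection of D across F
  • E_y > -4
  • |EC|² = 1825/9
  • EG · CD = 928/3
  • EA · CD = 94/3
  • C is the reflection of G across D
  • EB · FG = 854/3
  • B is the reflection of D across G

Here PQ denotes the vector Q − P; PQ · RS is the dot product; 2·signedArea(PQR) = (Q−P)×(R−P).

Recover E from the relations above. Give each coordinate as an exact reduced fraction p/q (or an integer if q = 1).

E = (-1/3, -3)

1. E_x = -1/3  [line -16·x + 2·y + 2/3 = 0 ∩ |EC|² = 1825/9]
2. E_y = -3  [line -16·x + 2·y + 2/3 = 0 ∩ |EC|² = 1825/9]
   → E = (-1/3, -3)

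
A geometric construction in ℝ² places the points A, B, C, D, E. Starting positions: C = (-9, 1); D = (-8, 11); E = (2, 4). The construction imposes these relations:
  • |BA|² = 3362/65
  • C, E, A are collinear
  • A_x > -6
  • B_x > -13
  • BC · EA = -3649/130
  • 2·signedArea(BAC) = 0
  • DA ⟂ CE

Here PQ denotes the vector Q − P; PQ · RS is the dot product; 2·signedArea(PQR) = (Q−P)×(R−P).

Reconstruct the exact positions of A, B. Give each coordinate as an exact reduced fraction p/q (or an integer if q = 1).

1. A_x = -719/130  [C, E, A are collinear ∩ DA ⟂ CE]
2. A_y = 253/130  [C, E, A are collinear ∩ DA ⟂ CE]
   → A = (-719/130, 253/130)
3. B_x = -1621/130  [2·signedArea(BAC) = 0 ∩ BC · EA = -3649/130]
4. B_y = 7/130  [2·signedArea(BAC) = 0 ∩ BC · EA = -3649/130]
   → B = (-1621/130, 7/130)

A = (-719/130, 253/130)
B = (-1621/130, 7/130)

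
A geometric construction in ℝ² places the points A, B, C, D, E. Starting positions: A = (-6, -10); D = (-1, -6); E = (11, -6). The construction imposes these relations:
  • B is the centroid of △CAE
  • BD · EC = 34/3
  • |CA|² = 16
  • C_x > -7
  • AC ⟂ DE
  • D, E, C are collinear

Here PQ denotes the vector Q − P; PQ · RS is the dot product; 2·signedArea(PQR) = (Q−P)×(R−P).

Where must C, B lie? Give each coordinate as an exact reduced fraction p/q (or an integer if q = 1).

B = (-1/3, -22/3)
C = (-6, -6)

1. C_x = -6  [D, E, C are collinear ∩ AC ⟂ DE]
2. C_y = -6  [D, E, C are collinear ∩ AC ⟂ DE]
   → C = (-6, -6)
3. B_x = -1/3  [B is the centroid of △CAE]
4. B_y = -22/3  [B is the centroid of △CAE]
   → B = (-1/3, -22/3)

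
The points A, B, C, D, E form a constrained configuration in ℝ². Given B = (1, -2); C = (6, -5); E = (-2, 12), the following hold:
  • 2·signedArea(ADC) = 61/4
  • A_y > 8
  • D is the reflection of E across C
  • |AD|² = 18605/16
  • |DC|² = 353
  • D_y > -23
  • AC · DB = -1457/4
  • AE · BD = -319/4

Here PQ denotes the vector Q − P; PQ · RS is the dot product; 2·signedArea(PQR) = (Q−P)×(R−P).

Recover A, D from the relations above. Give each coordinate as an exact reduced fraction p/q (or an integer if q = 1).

1. D_x = 14  [D is the reflection of E across C]
2. D_y = -22  [D is the reflection of E across C]
   → D = (14, -22)
3. A_x = -5/4  [AE · BD = -319/4 ∩ 2·signedArea(ADC) = 61/4]
4. A_y = 17/2  [AE · BD = -319/4 ∩ 2·signedArea(ADC) = 61/4]
   → A = (-5/4, 17/2)

A = (-5/4, 17/2)
D = (14, -22)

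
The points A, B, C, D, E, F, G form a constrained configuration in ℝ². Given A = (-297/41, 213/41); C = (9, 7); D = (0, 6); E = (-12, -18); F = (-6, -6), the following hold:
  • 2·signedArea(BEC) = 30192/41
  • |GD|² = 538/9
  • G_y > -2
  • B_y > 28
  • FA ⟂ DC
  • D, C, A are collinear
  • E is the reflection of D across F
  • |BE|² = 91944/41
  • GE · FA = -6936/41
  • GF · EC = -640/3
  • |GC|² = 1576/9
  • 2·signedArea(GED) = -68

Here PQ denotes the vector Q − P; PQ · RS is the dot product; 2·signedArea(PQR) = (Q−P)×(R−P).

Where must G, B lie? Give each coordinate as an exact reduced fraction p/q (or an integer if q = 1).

1. G_x = -1  [GF · EC = -640/3 ∩ 2·signedArea(GED) = -68]
2. G_y = -5/3  [GF · EC = -640/3 ∩ 2·signedArea(GED) = -68]
   → G = (-1, -5/3)
3. B_x = -102/41  [line -25·x + 21·y + -26994/41 = 0 ∩ |BE|² = 91944/41]
4. B_y = 1164/41  [line -25·x + 21·y + -26994/41 = 0 ∩ |BE|² = 91944/41]
   → B = (-102/41, 1164/41)

B = (-102/41, 1164/41)
G = (-1, -5/3)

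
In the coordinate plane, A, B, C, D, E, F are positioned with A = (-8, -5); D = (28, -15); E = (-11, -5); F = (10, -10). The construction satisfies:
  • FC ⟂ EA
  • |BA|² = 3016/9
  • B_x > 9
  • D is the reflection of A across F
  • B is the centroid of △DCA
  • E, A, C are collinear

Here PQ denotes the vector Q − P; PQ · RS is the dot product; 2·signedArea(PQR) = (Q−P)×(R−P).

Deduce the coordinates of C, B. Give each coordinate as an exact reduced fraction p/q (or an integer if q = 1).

1. C_x = 10  [E, A, C are collinear ∩ FC ⟂ EA]
2. C_y = -5  [E, A, C are collinear ∩ FC ⟂ EA]
   → C = (10, -5)
3. B_x = 10  [B is the centroid of △DCA]
4. B_y = -25/3  [B is the centroid of △DCA]
   → B = (10, -25/3)

B = (10, -25/3)
C = (10, -5)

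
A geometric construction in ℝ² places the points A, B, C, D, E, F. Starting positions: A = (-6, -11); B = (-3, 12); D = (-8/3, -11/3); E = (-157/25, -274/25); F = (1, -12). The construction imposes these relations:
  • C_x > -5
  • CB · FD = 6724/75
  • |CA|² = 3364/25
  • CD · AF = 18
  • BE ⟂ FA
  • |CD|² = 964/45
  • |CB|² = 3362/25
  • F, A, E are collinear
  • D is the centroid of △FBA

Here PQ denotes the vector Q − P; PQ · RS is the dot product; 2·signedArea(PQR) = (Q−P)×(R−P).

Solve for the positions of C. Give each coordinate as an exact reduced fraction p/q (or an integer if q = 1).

1. C_x = -116/25  [CB · FD = 6724/75 ∩ CD · AF = 18]
2. C_y = 13/25  [CB · FD = 6724/75 ∩ CD · AF = 18]
   → C = (-116/25, 13/25)

C = (-116/25, 13/25)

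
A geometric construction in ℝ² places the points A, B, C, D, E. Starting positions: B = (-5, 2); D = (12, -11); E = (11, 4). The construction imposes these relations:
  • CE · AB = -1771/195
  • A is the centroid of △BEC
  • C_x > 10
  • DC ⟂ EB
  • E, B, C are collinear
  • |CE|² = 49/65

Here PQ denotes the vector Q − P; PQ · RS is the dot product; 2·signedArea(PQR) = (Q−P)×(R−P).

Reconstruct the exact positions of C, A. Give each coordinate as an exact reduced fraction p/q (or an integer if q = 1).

A = (1049/195, 643/195)
C = (659/65, 253/65)

1. C_x = 659/65  [E, B, C are collinear ∩ DC ⟂ EB]
2. C_y = 253/65  [E, B, C are collinear ∩ DC ⟂ EB]
   → C = (659/65, 253/65)
3. A_x = 1049/195  [A is the centroid of △BEC]
4. A_y = 643/195  [A is the centroid of △BEC]
   → A = (1049/195, 643/195)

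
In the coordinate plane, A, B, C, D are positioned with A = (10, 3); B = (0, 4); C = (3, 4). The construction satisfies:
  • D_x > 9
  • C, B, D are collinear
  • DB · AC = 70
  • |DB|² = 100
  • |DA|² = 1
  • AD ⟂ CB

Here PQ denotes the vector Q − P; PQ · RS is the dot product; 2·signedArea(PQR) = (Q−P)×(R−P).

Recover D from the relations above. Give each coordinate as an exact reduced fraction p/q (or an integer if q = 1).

1. D_x = 10  [C, B, D are collinear ∩ AD ⟂ CB]
2. D_y = 4  [C, B, D are collinear ∩ AD ⟂ CB]
   → D = (10, 4)

D = (10, 4)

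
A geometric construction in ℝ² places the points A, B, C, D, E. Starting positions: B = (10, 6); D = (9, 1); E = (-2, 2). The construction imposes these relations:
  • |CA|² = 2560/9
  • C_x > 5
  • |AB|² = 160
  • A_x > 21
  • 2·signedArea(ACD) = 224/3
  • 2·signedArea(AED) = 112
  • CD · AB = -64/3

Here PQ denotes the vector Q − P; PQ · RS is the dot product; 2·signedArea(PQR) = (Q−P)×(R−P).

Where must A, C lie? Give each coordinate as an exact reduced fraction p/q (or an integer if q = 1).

A = (22, 10)
C = (6, 14/3)

1. A_x = 22  [line 1·x + 11·y + -132 = 0 ∩ |AB|² = 160]
2. A_y = 10  [line 1·x + 11·y + -132 = 0 ∩ |AB|² = 160]
   → A = (22, 10)
3. C_x = 6  [2·signedArea(ACD) = 224/3 ∩ CD · AB = -64/3]
4. C_y = 14/3  [2·signedArea(ACD) = 224/3 ∩ CD · AB = -64/3]
   → C = (6, 14/3)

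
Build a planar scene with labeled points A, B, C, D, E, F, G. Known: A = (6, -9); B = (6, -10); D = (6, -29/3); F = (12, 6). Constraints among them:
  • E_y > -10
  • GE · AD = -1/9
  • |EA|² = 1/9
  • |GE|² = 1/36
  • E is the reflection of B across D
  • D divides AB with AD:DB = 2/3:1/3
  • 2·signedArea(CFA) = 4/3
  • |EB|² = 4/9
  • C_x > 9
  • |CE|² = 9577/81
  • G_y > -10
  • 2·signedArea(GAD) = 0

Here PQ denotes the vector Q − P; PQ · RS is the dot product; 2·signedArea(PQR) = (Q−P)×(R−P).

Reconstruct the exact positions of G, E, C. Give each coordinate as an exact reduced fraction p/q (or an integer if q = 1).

C = (10, 7/9)
E = (6, -28/3)
G = (6, -19/2)

1. G_x = 6  [2·signedArea(GAD) = 0]
2. E_x = 6  [E is the reflection of B across D]
3. E_y = -28/3  [E is the reflection of B across D]
   → E = (6, -28/3)
4. C_x = 10  [line 15·x + -6·y + -436/3 = 0 ∩ |CE|² = 9577/81]
5. C_y = 7/9  [line 15·x + -6·y + -436/3 = 0 ∩ |CE|² = 9577/81]
   → C = (10, 7/9)
6. G_x = 6  [2·signedArea(GAD) = 0 ∩ GE · AD = -1/9]
7. G_y = -19/2  [2·signedArea(GAD) = 0 ∩ GE · AD = -1/9]
   → G = (6, -19/2)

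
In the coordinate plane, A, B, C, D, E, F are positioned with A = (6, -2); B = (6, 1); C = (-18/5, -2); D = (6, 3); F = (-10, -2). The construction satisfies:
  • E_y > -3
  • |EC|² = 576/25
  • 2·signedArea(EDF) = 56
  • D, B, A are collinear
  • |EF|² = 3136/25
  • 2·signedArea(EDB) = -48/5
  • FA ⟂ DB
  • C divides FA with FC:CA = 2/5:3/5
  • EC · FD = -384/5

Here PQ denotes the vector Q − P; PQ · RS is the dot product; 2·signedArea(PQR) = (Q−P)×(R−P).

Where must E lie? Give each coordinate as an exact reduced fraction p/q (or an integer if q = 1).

E = (6/5, -2)

1. E_x = 6/5  [2·signedArea(EDF) = 56 ∩ EC · FD = -384/5]
2. E_y = -2  [2·signedArea(EDF) = 56 ∩ EC · FD = -384/5]
   → E = (6/5, -2)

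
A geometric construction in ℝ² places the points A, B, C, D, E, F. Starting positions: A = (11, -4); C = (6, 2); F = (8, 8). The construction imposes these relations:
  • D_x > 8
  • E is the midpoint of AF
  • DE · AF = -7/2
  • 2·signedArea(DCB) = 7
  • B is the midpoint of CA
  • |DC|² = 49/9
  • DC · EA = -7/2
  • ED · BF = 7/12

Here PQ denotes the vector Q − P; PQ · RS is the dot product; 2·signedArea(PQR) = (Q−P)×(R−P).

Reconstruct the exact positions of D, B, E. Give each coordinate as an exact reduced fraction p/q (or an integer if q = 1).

B = (17/2, -1)
D = (25/3, 2)
E = (19/2, 2)

1. B_x = 17/2  [B is the midpoint of CA]
2. B_y = -1  [B is the midpoint of CA]
   → B = (17/2, -1)
3. E_x = 19/2  [E is the midpoint of AF]
4. E_y = 2  [E is the midpoint of AF]
   → E = (19/2, 2)
5. D_x = 25/3  [2·signedArea(DCB) = 7 ∩ DC · EA = -7/2]
6. D_y = 2  [2·signedArea(DCB) = 7 ∩ DC · EA = -7/2]
   → D = (25/3, 2)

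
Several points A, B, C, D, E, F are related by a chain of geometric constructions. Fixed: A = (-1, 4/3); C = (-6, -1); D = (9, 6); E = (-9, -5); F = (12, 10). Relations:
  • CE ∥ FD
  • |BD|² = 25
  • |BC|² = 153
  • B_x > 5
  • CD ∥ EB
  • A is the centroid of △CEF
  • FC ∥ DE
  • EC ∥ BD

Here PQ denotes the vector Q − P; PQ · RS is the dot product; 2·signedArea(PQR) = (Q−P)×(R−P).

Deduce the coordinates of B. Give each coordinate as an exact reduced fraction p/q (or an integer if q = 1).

1. B_x = 6  [EC ∥ BD ∩ CD ∥ EB]
2. B_y = 2  [EC ∥ BD ∩ CD ∥ EB]
   → B = (6, 2)

B = (6, 2)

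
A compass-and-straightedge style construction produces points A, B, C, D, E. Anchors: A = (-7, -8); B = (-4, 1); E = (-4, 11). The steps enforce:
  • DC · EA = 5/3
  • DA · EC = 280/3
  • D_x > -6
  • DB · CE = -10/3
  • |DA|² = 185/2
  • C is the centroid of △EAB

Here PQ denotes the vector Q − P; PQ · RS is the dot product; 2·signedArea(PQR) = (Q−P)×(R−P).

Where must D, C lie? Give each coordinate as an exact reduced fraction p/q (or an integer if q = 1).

C = (-5, 4/3)
D = (-11/2, 3/2)

1. C_x = -5  [C is the centroid of △EAB]
2. C_y = 4/3  [C is the centroid of △EAB]
   → C = (-5, 4/3)
3. D_x = -11/2  [DA · EC = 280/3 ∩ DC · EA = 5/3]
4. D_y = 3/2  [DA · EC = 280/3 ∩ DC · EA = 5/3]
   → D = (-11/2, 3/2)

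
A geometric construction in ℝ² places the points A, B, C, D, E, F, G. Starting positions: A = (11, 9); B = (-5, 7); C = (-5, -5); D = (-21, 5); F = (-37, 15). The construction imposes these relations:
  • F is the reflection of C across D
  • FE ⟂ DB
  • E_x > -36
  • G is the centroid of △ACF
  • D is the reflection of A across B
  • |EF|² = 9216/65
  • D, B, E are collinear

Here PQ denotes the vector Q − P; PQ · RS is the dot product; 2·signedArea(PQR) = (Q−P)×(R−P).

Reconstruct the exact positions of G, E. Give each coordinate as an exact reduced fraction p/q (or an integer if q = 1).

1. G_x = -31/3  [G is the centroid of △ACF]
2. G_y = 19/3  [G is the centroid of △ACF]
   → G = (-31/3, 19/3)
3. E_x = -2309/65  [D, B, E are collinear ∩ FE ⟂ DB]
4. E_y = 207/65  [D, B, E are collinear ∩ FE ⟂ DB]
   → E = (-2309/65, 207/65)

E = (-2309/65, 207/65)
G = (-31/3, 19/3)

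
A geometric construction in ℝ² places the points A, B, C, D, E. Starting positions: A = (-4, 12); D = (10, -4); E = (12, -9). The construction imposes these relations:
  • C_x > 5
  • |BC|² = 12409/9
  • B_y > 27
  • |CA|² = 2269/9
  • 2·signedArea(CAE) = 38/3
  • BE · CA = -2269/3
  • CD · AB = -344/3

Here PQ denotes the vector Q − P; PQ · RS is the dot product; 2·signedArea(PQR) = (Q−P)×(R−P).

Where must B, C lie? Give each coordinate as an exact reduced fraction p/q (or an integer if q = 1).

1. C_x = 6  [line 21·x + 16·y + -362/3 = 0 ∩ |CA|² = 2269/9]
2. C_y = -1/3  [line 21·x + 16·y + -362/3 = 0 ∩ |CA|² = 2269/9]
   → C = (6, -1/3)
3. B_x = -18  [BE · CA = -2269/3 ∩ CD · AB = -344/3]
4. B_y = 28  [BE · CA = -2269/3 ∩ CD · AB = -344/3]
   → B = (-18, 28)

B = (-18, 28)
C = (6, -1/3)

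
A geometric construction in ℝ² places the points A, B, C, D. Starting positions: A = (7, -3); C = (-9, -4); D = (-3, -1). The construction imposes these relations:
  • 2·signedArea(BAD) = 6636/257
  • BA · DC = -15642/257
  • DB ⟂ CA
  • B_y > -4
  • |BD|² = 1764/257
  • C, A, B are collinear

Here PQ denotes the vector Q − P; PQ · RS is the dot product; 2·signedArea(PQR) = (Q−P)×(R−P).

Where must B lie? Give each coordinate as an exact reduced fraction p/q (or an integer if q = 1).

1. B_x = -729/257  [C, A, B are collinear ∩ DB ⟂ CA]
2. B_y = -929/257  [C, A, B are collinear ∩ DB ⟂ CA]
   → B = (-729/257, -929/257)

B = (-729/257, -929/257)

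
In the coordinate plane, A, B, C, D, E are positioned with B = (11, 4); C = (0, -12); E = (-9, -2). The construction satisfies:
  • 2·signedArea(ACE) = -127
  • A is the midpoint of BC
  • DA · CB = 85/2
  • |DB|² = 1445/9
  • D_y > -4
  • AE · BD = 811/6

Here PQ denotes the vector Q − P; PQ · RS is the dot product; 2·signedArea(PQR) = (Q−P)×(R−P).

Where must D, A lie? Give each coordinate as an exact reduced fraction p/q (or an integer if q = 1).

1. A_x = 11/2  [A is the midpoint of BC]
2. A_y = -4  [A is the midpoint of BC]
   → A = (11/2, -4)
3. D_x = 2/3  [DA · CB = 85/2 ∩ AE · BD = 811/6]
4. D_y = -10/3  [DA · CB = 85/2 ∩ AE · BD = 811/6]
   → D = (2/3, -10/3)

A = (11/2, -4)
D = (2/3, -10/3)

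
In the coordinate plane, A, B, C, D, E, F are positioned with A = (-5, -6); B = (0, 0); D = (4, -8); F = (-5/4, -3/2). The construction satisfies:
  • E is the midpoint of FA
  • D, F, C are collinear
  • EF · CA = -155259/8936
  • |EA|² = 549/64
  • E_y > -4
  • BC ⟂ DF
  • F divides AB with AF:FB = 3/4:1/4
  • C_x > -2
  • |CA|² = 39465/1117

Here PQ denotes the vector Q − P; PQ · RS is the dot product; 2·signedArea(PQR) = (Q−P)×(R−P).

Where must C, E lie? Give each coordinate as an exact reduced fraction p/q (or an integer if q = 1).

1. C_x = -1664/1117  [D, F, C are collinear ∩ BC ⟂ DF]
2. C_y = -1344/1117  [D, F, C are collinear ∩ BC ⟂ DF]
   → C = (-1664/1117, -1344/1117)
3. E_x = -25/8  [E is the midpoint of FA]
4. E_y = -15/4  [E is the midpoint of FA]
   → E = (-25/8, -15/4)

C = (-1664/1117, -1344/1117)
E = (-25/8, -15/4)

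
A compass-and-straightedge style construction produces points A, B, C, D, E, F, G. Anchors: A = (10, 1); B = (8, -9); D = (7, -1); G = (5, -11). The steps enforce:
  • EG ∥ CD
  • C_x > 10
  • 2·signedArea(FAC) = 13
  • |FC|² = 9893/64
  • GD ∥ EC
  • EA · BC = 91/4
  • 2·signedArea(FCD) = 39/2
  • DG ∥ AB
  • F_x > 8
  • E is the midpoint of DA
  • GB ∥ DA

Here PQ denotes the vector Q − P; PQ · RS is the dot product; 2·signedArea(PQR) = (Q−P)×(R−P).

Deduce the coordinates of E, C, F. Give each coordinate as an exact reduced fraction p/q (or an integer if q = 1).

C = (21/2, 10)
E = (17/2, 0)
F = (67/8, -9/4)

1. E_x = 17/2  [E is the midpoint of DA]
2. E_y = 0  [E is the midpoint of DA]
   → E = (17/2, 0)
3. C_x = 21/2  [EG ∥ CD ∩ GD ∥ EC]
4. C_y = 10  [EG ∥ CD ∩ GD ∥ EC]
   → C = (21/2, 10)
5. F_x = 67/8  [2·signedArea(FCD) = 39/2 ∩ 2·signedArea(FAC) = 13]
6. F_y = -9/4  [2·signedArea(FCD) = 39/2 ∩ 2·signedArea(FAC) = 13]
   → F = (67/8, -9/4)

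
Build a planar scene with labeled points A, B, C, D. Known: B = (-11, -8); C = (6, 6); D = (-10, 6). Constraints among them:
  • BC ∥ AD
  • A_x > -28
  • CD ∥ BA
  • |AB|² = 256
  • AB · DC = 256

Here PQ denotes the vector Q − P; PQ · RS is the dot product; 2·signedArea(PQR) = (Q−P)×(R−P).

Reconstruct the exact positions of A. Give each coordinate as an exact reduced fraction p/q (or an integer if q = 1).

1. A_x = -27  [BC ∥ AD ∩ CD ∥ BA]
2. A_y = -8  [BC ∥ AD ∩ CD ∥ BA]
   → A = (-27, -8)

A = (-27, -8)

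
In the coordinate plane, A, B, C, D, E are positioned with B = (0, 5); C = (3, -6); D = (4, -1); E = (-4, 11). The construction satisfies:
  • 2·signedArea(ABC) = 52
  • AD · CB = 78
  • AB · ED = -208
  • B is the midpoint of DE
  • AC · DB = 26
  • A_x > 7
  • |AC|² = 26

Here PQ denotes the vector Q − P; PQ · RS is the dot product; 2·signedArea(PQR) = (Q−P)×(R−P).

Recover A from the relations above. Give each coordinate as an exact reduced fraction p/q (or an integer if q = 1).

1. A_x = 8  [AD · CB = 78 ∩ AB · ED = -208]
2. A_y = -7  [AD · CB = 78 ∩ AB · ED = -208]
   → A = (8, -7)

A = (8, -7)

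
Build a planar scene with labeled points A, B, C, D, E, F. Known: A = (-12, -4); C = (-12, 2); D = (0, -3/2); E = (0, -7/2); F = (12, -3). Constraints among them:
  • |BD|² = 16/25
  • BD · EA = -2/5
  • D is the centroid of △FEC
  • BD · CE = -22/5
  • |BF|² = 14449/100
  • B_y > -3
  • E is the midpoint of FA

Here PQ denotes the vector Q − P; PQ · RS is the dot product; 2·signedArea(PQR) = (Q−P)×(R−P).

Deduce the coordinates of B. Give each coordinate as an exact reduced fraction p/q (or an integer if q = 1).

1. B_x = 0  [BD · EA = -2/5 ∩ BD · CE = -22/5]
2. B_y = -23/10  [BD · EA = -2/5 ∩ BD · CE = -22/5]
   → B = (0, -23/10)

B = (0, -23/10)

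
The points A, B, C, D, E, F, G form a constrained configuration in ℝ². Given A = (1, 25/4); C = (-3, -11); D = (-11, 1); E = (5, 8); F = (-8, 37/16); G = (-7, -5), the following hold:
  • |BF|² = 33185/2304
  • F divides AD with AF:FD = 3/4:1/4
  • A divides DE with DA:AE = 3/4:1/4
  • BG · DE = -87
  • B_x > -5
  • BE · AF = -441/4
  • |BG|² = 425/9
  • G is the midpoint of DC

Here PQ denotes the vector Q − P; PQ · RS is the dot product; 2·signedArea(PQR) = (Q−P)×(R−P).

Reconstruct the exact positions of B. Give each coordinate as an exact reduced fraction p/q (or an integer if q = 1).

1. B_x = -13/3  [line -16·x + -7·y + -60 = 0 ∩ |BF|² = 33185/2304]
2. B_y = 4/3  [line -16·x + -7·y + -60 = 0 ∩ |BF|² = 33185/2304]
   → B = (-13/3, 4/3)

B = (-13/3, 4/3)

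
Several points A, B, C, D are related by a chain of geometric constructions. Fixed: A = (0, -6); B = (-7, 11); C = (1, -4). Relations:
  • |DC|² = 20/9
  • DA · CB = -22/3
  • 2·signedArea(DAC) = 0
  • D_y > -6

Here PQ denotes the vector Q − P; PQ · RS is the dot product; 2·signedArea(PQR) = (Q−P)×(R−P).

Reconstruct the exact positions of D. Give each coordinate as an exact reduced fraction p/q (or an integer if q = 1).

1. D_x = 1/3  [2·signedArea(DAC) = 0 ∩ DA · CB = -22/3]
2. D_y = -16/3  [2·signedArea(DAC) = 0 ∩ DA · CB = -22/3]
   → D = (1/3, -16/3)

D = (1/3, -16/3)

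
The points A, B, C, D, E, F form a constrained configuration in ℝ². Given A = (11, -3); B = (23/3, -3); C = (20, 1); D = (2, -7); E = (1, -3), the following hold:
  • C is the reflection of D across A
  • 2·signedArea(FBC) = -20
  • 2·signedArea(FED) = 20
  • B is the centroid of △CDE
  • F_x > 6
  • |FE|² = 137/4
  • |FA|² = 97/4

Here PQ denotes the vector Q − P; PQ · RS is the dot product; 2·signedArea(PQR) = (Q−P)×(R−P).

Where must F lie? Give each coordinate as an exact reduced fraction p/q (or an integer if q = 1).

F = (13/2, -5)

1. F_x = 13/2  [2·signedArea(FED) = 20 ∩ 2·signedArea(FBC) = -20]
2. F_y = -5  [2·signedArea(FED) = 20 ∩ 2·signedArea(FBC) = -20]
   → F = (13/2, -5)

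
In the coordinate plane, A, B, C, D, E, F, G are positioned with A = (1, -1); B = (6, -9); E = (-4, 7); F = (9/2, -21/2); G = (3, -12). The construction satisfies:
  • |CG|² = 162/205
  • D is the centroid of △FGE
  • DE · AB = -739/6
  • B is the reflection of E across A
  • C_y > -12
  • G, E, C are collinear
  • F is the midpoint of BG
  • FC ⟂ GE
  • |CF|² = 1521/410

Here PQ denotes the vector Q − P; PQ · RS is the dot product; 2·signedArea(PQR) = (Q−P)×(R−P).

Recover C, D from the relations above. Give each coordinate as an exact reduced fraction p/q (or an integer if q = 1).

C = (552/205, -2289/205)
D = (7/6, -31/6)

1. C_x = 552/205  [G, E, C are collinear ∩ FC ⟂ GE]
2. C_y = -2289/205  [G, E, C are collinear ∩ FC ⟂ GE]
   → C = (552/205, -2289/205)
3. D_x = 7/6  [D is the centroid of △FGE]
4. D_y = -31/6  [D is the centroid of △FGE]
   → D = (7/6, -31/6)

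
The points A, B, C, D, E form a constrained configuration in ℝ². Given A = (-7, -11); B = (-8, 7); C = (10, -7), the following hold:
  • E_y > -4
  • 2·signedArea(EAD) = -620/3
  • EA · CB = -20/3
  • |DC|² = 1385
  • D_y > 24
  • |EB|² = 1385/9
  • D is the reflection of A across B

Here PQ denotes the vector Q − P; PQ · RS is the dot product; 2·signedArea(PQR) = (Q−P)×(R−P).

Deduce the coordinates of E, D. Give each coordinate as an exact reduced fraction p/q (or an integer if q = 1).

1. D_x = -9  [D is the reflection of A across B]
2. D_y = 25  [D is the reflection of A across B]
   → D = (-9, 25)
3. E_x = -5/3  [2·signedArea(EAD) = -620/3 ∩ EA · CB = -20/3]
4. E_y = -11/3  [2·signedArea(EAD) = -620/3 ∩ EA · CB = -20/3]
   → E = (-5/3, -11/3)

D = (-9, 25)
E = (-5/3, -11/3)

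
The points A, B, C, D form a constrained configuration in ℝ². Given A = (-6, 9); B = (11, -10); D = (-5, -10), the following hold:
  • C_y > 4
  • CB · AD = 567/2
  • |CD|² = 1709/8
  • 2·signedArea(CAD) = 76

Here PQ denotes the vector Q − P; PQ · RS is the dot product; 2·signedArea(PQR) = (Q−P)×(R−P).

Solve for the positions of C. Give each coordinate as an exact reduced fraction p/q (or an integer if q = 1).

1. C_x = -7/4  [CB · AD = 567/2 ∩ 2·signedArea(CAD) = 76]
2. C_y = 17/4  [CB · AD = 567/2 ∩ 2·signedArea(CAD) = 76]
   → C = (-7/4, 17/4)

C = (-7/4, 17/4)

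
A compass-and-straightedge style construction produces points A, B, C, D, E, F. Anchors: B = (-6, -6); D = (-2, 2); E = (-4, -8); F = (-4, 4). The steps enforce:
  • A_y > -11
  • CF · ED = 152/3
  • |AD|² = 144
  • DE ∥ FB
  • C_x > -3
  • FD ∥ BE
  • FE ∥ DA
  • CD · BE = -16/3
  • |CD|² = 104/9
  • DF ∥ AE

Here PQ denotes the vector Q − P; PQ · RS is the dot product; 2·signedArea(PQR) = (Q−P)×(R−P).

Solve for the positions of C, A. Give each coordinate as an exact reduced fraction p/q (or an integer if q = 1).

1. C_x = -8/3  [CD · BE = -16/3 ∩ CF · ED = 152/3]
2. C_y = -4/3  [CD · BE = -16/3 ∩ CF · ED = 152/3]
   → C = (-8/3, -4/3)
3. A_x = -2  [DF ∥ AE ∩ FE ∥ DA]
4. A_y = -10  [DF ∥ AE ∩ FE ∥ DA]
   → A = (-2, -10)

A = (-2, -10)
C = (-8/3, -4/3)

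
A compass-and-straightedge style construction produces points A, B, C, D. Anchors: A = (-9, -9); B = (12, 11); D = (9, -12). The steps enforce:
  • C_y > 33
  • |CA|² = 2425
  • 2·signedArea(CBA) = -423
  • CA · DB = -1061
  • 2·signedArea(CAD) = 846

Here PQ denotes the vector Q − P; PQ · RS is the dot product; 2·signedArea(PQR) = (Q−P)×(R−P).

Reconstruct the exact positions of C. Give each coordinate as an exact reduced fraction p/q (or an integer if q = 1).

1. C_x = 15  [CA · DB = -1061 ∩ 2·signedArea(CBA) = -423]
2. C_y = 34  [CA · DB = -1061 ∩ 2·signedArea(CBA) = -423]
   → C = (15, 34)

C = (15, 34)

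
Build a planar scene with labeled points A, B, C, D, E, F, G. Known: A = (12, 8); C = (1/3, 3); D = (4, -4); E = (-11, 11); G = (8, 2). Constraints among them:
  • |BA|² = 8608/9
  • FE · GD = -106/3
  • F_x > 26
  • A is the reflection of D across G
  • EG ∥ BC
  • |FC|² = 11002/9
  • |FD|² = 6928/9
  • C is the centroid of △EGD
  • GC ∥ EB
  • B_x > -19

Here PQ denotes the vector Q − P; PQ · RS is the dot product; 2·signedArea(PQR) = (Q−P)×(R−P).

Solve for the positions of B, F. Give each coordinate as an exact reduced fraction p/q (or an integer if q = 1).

B = (-56/3, 12)
F = (80/3, -20)

1. B_x = -56/3  [EG ∥ BC ∩ GC ∥ EB]
2. B_y = 12  [EG ∥ BC ∩ GC ∥ EB]
   → B = (-56/3, 12)
3. F_x = 80/3  [line 4·x + 6·y + 40/3 = 0 ∩ |FC|² = 11002/9]
4. F_y = -20  [line 4·x + 6·y + 40/3 = 0 ∩ |FC|² = 11002/9]
   → F = (80/3, -20)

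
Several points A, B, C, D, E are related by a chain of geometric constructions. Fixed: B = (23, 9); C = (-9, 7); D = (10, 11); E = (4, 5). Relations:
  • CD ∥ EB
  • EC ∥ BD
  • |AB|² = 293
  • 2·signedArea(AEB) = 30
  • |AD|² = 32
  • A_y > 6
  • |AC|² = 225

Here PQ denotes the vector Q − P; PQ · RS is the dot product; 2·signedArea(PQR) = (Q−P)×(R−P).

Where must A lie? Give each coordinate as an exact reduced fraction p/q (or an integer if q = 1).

A = (6, 7)

1. A_x = 6  [line -4·x + 19·y + -109 = 0 ∩ |AC|² = 225]
2. A_y = 7  [line -4·x + 19·y + -109 = 0 ∩ |AC|² = 225]
   → A = (6, 7)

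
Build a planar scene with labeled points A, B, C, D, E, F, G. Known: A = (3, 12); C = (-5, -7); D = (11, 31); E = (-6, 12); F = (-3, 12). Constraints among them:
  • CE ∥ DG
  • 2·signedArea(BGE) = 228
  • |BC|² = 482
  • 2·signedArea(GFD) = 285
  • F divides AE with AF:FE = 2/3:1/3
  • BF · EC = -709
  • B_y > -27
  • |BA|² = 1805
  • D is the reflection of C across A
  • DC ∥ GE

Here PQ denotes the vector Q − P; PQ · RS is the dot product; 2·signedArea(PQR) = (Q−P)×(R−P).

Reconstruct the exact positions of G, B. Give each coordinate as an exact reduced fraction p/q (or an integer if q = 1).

1. G_x = 10  [DC ∥ GE ∩ CE ∥ DG]
2. G_y = 50  [DC ∥ GE ∩ CE ∥ DG]
   → G = (10, 50)
3. B_x = -16  [BF · EC = -709 ∩ 2·signedArea(BGE) = 228]
4. B_y = -26  [BF · EC = -709 ∩ 2·signedArea(BGE) = 228]
   → B = (-16, -26)

B = (-16, -26)
G = (10, 50)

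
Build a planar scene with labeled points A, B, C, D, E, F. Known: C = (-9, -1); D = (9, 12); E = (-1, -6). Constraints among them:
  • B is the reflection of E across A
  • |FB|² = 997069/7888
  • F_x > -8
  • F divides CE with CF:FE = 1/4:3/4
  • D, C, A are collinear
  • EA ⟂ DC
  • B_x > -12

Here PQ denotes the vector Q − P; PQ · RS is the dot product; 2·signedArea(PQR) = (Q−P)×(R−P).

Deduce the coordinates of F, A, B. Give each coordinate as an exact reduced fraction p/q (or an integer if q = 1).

1. F_x = -7  [F divides CE with CF:FE = 1/4:3/4]
2. F_y = -9/4  [F divides CE with CF:FE = 1/4:3/4]
   → F = (-7, -9/4)
3. A_x = -3015/493  [D, C, A are collinear ∩ EA ⟂ DC]
4. A_y = 534/493  [D, C, A are collinear ∩ EA ⟂ DC]
   → A = (-3015/493, 534/493)
5. B_x = -5537/493  [B is the reflection of E across A]
6. B_y = 4026/493  [B is the reflection of E across A]
   → B = (-5537/493, 4026/493)

A = (-3015/493, 534/493)
B = (-5537/493, 4026/493)
F = (-7, -9/4)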